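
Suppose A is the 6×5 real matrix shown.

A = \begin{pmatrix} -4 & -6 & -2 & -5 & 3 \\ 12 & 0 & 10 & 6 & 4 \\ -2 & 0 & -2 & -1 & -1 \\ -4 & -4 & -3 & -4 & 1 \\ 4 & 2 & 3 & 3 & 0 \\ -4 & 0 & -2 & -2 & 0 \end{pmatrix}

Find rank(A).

3

Row reduce to echelon form.
R2 ← R2 + (3)·R1: [0, -18, 4, -9, 13]
R3 ← R3 − (1/2)·R1: [0, 3, -1, 3/2, -5/2]
R4 ← R4 − R1: [0, 2, -1, 1, -2]
R5 ← R5 + R1: [0, -4, 1, -2, 3]
R6 ← R6 − R1: [0, 6, 0, 3, -3]
R3 ← R3 + (1/6)·R2: [0, 0, -1/3, 0, -1/3]
R4 ← R4 + (1/9)·R2: [0, 0, -5/9, 0, -5/9]
R5 ← R5 − (2/9)·R2: [0, 0, 1/9, 0, 1/9]
R6 ← R6 + (1/3)·R2: [0, 0, 4/3, 0, 4/3]
R4 ← R4 − (5/3)·R3: [0, 0, 0, 0, 0]
R5 ← R5 + (1/3)·R3: [0, 0, 0, 0, 0]
R6 ← R6 + (4)·R3: [0, 0, 0, 0, 0]
Echelon form has 3 nonzero rows, so rank(A) = 3.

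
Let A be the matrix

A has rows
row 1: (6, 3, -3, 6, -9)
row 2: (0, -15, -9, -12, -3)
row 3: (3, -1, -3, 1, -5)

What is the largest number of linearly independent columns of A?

2

Row reduce to echelon form.
R3 ← R3 − (1/2)·R1: [0, -5/2, -3/2, -2, -1/2]
R3 ← R3 − (1/6)·R2: [0, 0, 0, 0, 0]
Echelon form has 2 nonzero rows, so rank(A) = 2.
The rank gives the maximum number of linearly independent columns: 2.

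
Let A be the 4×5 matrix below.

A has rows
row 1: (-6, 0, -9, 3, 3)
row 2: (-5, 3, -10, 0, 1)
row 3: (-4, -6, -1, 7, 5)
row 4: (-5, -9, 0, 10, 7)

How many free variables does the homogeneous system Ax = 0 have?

Row reduce to echelon form.
R2 ← R2 − (5/6)·R1: [0, 3, -5/2, -5/2, -3/2]
R3 ← R3 − (2/3)·R1: [0, -6, 5, 5, 3]
R4 ← R4 − (5/6)·R1: [0, -9, 15/2, 15/2, 9/2]
R3 ← R3 + (2)·R2: [0, 0, 0, 0, 0]
R4 ← R4 + (3)·R2: [0, 0, 0, 0, 0]
2 nonzero rows, so rank(A) = 2.
A has 5 columns; by rank–nullity, nullity = 5 − 2 = 3.

3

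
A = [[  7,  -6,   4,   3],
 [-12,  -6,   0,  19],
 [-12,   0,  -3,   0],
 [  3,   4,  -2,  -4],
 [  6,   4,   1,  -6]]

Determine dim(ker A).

Row reduce to echelon form.
R2 ← R2 + (12/7)·R1: [0, -114/7, 48/7, 169/7]
R3 ← R3 + (12/7)·R1: [0, -72/7, 27/7, 36/7]
R4 ← R4 − (3/7)·R1: [0, 46/7, -26/7, -37/7]
R5 ← R5 − (6/7)·R1: [0, 64/7, -17/7, -60/7]
R3 ← R3 − (12/19)·R2: [0, 0, -9/19, -192/19]
R4 ← R4 + (23/57)·R2: [0, 0, -18/19, 254/57]
R5 ← R5 + (32/57)·R2: [0, 0, 27/19, 284/57]
R4 ← R4 − (2)·R3: [0, 0, 0, 74/3]
R5 ← R5 + (3)·R3: [0, 0, 0, -76/3]
R5 ← R5 + (38/37)·R4: [0, 0, 0, 0]
4 nonzero rows, so rank(A) = 4.
A has 4 columns; by rank–nullity, nullity = 4 − 4 = 0.

0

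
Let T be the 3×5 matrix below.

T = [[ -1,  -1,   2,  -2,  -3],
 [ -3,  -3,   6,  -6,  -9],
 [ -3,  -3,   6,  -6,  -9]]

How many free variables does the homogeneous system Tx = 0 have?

Row reduce to echelon form.
R2 ← R2 − (3)·R1: [0, 0, 0, 0, 0]
R3 ← R3 − (3)·R1: [0, 0, 0, 0, 0]
1 nonzero row, so rank(T) = 1.
T has 5 columns; by rank–nullity, nullity = 5 − 1 = 4.

4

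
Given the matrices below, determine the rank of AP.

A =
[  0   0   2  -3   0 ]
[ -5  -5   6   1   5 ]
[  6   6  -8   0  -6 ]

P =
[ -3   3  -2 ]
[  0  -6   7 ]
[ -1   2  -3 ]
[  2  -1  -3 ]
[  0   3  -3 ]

2

First compute AP:
[[ -8,   7,   3],
 [ 11,  41, -61],
 [-10, -52,  72]]
Now row reduce the product.
R2 ← R2 + (11/8)·R1: [0, 405/8, -455/8]
R3 ← R3 − (5/4)·R1: [0, -243/4, 273/4]
R3 ← R3 + (6/5)·R2: [0, 0, 0]
2 nonzero rows, so rank(AP) = 2.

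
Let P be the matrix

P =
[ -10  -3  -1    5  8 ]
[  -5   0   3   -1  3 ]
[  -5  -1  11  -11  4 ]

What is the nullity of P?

Row reduce to echelon form.
R2 ← R2 − (1/2)·R1: [0, 3/2, 7/2, -7/2, -1]
R3 ← R3 − (1/2)·R1: [0, 1/2, 23/2, -27/2, 0]
R3 ← R3 − (1/3)·R2: [0, 0, 31/3, -37/3, 1/3]
3 nonzero rows, so rank(P) = 3.
P has 5 columns; by rank–nullity, nullity = 5 − 3 = 2.

2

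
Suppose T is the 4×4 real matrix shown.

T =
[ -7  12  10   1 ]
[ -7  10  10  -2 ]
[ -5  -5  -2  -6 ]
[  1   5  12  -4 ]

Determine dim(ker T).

Row reduce to echelon form.
R2 ← R2 − R1: [0, -2, 0, -3]
R3 ← R3 − (5/7)·R1: [0, -95/7, -64/7, -47/7]
R4 ← R4 + (1/7)·R1: [0, 47/7, 94/7, -27/7]
R3 ← R3 − (95/14)·R2: [0, 0, -64/7, 191/14]
R4 ← R4 + (47/14)·R2: [0, 0, 94/7, -195/14]
R4 ← R4 + (47/32)·R3: [0, 0, 0, 391/64]
4 nonzero rows, so rank(T) = 4.
T has 4 columns; by rank–nullity, nullity = 4 − 4 = 0.

0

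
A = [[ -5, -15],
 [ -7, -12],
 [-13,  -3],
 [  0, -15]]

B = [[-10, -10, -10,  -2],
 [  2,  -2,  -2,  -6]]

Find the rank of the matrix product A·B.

First compute AB:
[[ 20,  80,  80, 100],
 [ 46,  94,  94,  86],
 [124, 136, 136,  44],
 [-30,  30,  30,  90]]
Now row reduce the product.
R2 ← R2 − (23/10)·R1: [0, -90, -90, -144]
R3 ← R3 − (31/5)·R1: [0, -360, -360, -576]
R4 ← R4 + (3/2)·R1: [0, 150, 150, 240]
R3 ← R3 − (4)·R2: [0, 0, 0, 0]
R4 ← R4 + (5/3)·R2: [0, 0, 0, 0]
2 nonzero rows, so rank(AB) = 2.

2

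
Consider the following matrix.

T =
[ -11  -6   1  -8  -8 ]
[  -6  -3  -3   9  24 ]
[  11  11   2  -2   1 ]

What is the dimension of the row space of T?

Row reduce to echelon form.
R2 ← R2 − (6/11)·R1: [0, 3/11, -39/11, 147/11, 312/11]
R3 ← R3 + R1: [0, 5, 3, -10, -7]
R3 ← R3 − (55/3)·R2: [0, 0, 68, -255, -527]
Echelon form has 3 nonzero rows, so rank(T) = 3.
The row space has dimension equal to the rank: 3.

3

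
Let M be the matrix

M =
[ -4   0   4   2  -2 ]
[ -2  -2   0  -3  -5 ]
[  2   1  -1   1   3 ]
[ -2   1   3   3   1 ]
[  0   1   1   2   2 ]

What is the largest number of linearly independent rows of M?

2

Row reduce to echelon form.
R2 ← R2 − (1/2)·R1: [0, -2, -2, -4, -4]
R3 ← R3 + (1/2)·R1: [0, 1, 1, 2, 2]
R4 ← R4 − (1/2)·R1: [0, 1, 1, 2, 2]
R3 ← R3 + (1/2)·R2: [0, 0, 0, 0, 0]
R4 ← R4 + (1/2)·R2: [0, 0, 0, 0, 0]
R5 ← R5 + (1/2)·R2: [0, 0, 0, 0, 0]
Echelon form has 2 nonzero rows, so rank(M) = 2.
The rank gives the maximum number of linearly independent rows: 2.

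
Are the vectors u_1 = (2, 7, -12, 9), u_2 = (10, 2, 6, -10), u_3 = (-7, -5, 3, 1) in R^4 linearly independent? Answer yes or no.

no

Form the matrix with these vectors as rows and row reduce.
R2 ← R2 − (5)·R1: [0, -33, 66, -55]
R3 ← R3 + (7/2)·R1: [0, 39/2, -39, 65/2]
R3 ← R3 + (13/22)·R2: [0, 0, 0, 0]
2 nonzero rows, so the 3 vectors span a space of dimension 2.
Since 2 < 3, the vectors are linearly dependent.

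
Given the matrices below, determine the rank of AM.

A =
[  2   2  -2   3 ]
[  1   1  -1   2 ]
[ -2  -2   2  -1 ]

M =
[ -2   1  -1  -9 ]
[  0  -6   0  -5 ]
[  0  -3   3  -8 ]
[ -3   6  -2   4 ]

First compute AM:
[[-13,  14, -14,   0],
 [ -8,  10,  -8,   2],
 [  7,  -2,  10,   8]]
Now row reduce the product.
R2 ← R2 − (8/13)·R1: [0, 18/13, 8/13, 2]
R3 ← R3 + (7/13)·R1: [0, 72/13, 32/13, 8]
R3 ← R3 − (4)·R2: [0, 0, 0, 0]
2 nonzero rows, so rank(AM) = 2.

2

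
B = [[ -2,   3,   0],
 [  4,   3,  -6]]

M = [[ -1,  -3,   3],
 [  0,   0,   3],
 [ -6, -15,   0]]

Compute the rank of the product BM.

2

First compute BM:
[[  2,   6,   3],
 [ 32,  78,  21]]
Now row reduce the product.
R2 ← R2 − (16)·R1: [0, -18, -27]
2 nonzero rows, so rank(BM) = 2.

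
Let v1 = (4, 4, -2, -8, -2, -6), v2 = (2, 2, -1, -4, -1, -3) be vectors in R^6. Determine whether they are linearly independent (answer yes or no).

no

Form the matrix with these vectors as rows and row reduce.
R2 ← R2 − (1/2)·R1: [0, 0, 0, 0, 0, 0]
1 nonzero row, so the 2 vectors span a space of dimension 1.
Since 1 < 2, the vectors are linearly dependent.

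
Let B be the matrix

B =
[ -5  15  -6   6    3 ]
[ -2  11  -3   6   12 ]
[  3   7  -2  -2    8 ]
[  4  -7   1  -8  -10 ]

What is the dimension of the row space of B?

Row reduce to echelon form.
R2 ← R2 − (2/5)·R1: [0, 5, -3/5, 18/5, 54/5]
R3 ← R3 + (3/5)·R1: [0, 16, -28/5, 8/5, 49/5]
R4 ← R4 + (4/5)·R1: [0, 5, -19/5, -16/5, -38/5]
R3 ← R3 − (16/5)·R2: [0, 0, -92/25, -248/25, -619/25]
R4 ← R4 − R2: [0, 0, -16/5, -34/5, -92/5]
R4 ← R4 − (20/23)·R3: [0, 0, 0, 42/23, 72/23]
Echelon form has 4 nonzero rows, so rank(B) = 4.
The row space has dimension equal to the rank: 4.

4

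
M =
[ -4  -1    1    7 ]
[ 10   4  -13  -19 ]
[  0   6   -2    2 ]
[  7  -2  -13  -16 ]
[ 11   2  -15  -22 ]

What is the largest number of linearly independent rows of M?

3

Row reduce to echelon form.
R2 ← R2 + (5/2)·R1: [0, 3/2, -21/2, -3/2]
R4 ← R4 + (7/4)·R1: [0, -15/4, -45/4, -15/4]
R5 ← R5 + (11/4)·R1: [0, -3/4, -49/4, -11/4]
R3 ← R3 − (4)·R2: [0, 0, 40, 8]
R4 ← R4 + (5/2)·R2: [0, 0, -75/2, -15/2]
R5 ← R5 + (1/2)·R2: [0, 0, -35/2, -7/2]
R4 ← R4 + (15/16)·R3: [0, 0, 0, 0]
R5 ← R5 + (7/16)·R3: [0, 0, 0, 0]
Echelon form has 3 nonzero rows, so rank(M) = 3.
The rank gives the maximum number of linearly independent rows: 3.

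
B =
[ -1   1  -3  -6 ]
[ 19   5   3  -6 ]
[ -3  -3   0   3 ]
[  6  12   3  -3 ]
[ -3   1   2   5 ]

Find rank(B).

Row reduce to echelon form.
R2 ← R2 + (19)·R1: [0, 24, -54, -120]
R3 ← R3 − (3)·R1: [0, -6, 9, 21]
R4 ← R4 + (6)·R1: [0, 18, -15, -39]
R5 ← R5 − (3)·R1: [0, -2, 11, 23]
R3 ← R3 + (1/4)·R2: [0, 0, -9/2, -9]
R4 ← R4 − (3/4)·R2: [0, 0, 51/2, 51]
R5 ← R5 + (1/12)·R2: [0, 0, 13/2, 13]
R4 ← R4 + (17/3)·R3: [0, 0, 0, 0]
R5 ← R5 + (13/9)·R3: [0, 0, 0, 0]
Echelon form has 3 nonzero rows, so rank(B) = 3.

3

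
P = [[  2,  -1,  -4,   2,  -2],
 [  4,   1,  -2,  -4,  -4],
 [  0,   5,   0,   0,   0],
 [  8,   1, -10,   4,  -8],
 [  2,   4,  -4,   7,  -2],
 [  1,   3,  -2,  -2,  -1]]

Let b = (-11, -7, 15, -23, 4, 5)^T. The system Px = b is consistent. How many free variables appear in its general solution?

Row reduce the augmented matrix [P | b].
R2 ← R2 − (2)·R1: [0, 3, 6, -8, 0, 15]
R4 ← R4 − (4)·R1: [0, 5, 6, -4, 0, 21]
R5 ← R5 − R1: [0, 5, 0, 5, 0, 15]
R6 ← R6 − (1/2)·R1: [0, 7/2, 0, -3, 0, 21/2]
R3 ← R3 − (5/3)·R2: [0, 0, -10, 40/3, 0, -10]
R4 ← R4 − (5/3)·R2: [0, 0, -4, 28/3, 0, -4]
R5 ← R5 − (5/3)·R2: [0, 0, -10, 55/3, 0, -10]
R6 ← R6 − (7/6)·R2: [0, 0, -7, 19/3, 0, -7]
R4 ← R4 − (2/5)·R3: [0, 0, 0, 4, 0, 0]
R5 ← R5 − R3: [0, 0, 0, 5, 0, 0]
R6 ← R6 − (7/10)·R3: [0, 0, 0, -3, 0, 0]
R5 ← R5 − (5/4)·R4: [0, 0, 0, 0, 0, 0]
R6 ← R6 + (3/4)·R4: [0, 0, 0, 0, 0, 0]
The echelon form has 4 nonzero rows, and every pivot lies in the first 5 columns, so rank(P) = rank([P|b]) = 4.
The system is consistent.
Free variables = (unknowns) − (rank) = 5 − 4 = 1.

1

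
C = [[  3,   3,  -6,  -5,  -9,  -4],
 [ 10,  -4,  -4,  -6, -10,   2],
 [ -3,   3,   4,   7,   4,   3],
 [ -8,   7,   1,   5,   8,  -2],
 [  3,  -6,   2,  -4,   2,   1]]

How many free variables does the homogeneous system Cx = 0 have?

1

Row reduce to echelon form.
R2 ← R2 − (10/3)·R1: [0, -14, 16, 32/3, 20, 46/3]
R3 ← R3 + R1: [0, 6, -2, 2, -5, -1]
R4 ← R4 + (8/3)·R1: [0, 15, -15, -25/3, -16, -38/3]
R5 ← R5 − R1: [0, -9, 8, 1, 11, 5]
R3 ← R3 + (3/7)·R2: [0, 0, 34/7, 46/7, 25/7, 39/7]
R4 ← R4 + (15/14)·R2: [0, 0, 15/7, 65/21, 38/7, 79/21]
R5 ← R5 − (9/14)·R2: [0, 0, -16/7, -41/7, -13/7, -34/7]
R4 ← R4 − (15/34)·R3: [0, 0, 0, 10/51, 131/34, 133/102]
R5 ← R5 + (8/17)·R3: [0, 0, 0, -47/17, -3/17, -38/17]
R5 ← R5 + (141/10)·R4: [0, 0, 0, 0, 1083/20, 323/20]
5 nonzero rows, so rank(C) = 5.
C has 6 columns; by rank–nullity, nullity = 6 − 5 = 1.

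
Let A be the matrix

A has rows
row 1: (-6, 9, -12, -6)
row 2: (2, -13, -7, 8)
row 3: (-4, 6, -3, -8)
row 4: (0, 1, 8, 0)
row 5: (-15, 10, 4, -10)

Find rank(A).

Row reduce to echelon form.
R2 ← R2 + (1/3)·R1: [0, -10, -11, 6]
R3 ← R3 − (2/3)·R1: [0, 0, 5, -4]
R5 ← R5 − (5/2)·R1: [0, -25/2, 34, 5]
R4 ← R4 + (1/10)·R2: [0, 0, 69/10, 3/5]
R5 ← R5 − (5/4)·R2: [0, 0, 191/4, -5/2]
R4 ← R4 − (69/50)·R3: [0, 0, 0, 153/25]
R5 ← R5 − (191/20)·R3: [0, 0, 0, 357/10]
R5 ← R5 − (35/6)·R4: [0, 0, 0, 0]
Echelon form has 4 nonzero rows, so rank(A) = 4.

4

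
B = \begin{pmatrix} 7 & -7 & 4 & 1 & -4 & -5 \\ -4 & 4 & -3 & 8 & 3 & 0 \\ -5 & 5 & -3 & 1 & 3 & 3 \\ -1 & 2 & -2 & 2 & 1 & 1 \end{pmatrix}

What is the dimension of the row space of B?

Row reduce to echelon form.
R2 ← R2 + (4/7)·R1: [0, 0, -5/7, 60/7, 5/7, -20/7]
R3 ← R3 + (5/7)·R1: [0, 0, -1/7, 12/7, 1/7, -4/7]
R4 ← R4 + (1/7)·R1: [0, 1, -10/7, 15/7, 3/7, 2/7]
Swap R2 ↔ R4
R4 ← R4 − (5)·R3: [0, 0, 0, 0, 0, 0]
Echelon form has 3 nonzero rows, so rank(B) = 3.
The row space has dimension equal to the rank: 3.

3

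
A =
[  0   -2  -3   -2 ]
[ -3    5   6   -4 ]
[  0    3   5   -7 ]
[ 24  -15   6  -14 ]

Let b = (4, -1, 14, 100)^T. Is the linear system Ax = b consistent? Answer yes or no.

Row reduce the augmented matrix [A | b].
Swap R1 ↔ R2
R4 ← R4 + (8)·R1: [0, 25, 54, -46, 92]
R3 ← R3 + (3/2)·R2: [0, 0, 1/2, -10, 20]
R4 ← R4 + (25/2)·R2: [0, 0, 33/2, -71, 142]
R4 ← R4 − (33)·R3: [0, 0, 0, 259, -518]
The echelon form has 4 nonzero rows, and every pivot lies in the first 4 columns, so rank(A) = rank([A|b]) = 4.
The system is consistent.

yes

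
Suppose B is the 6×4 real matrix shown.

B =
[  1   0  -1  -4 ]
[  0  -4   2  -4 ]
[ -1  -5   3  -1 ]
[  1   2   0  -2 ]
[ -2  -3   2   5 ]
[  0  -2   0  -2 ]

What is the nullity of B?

1

Row reduce to echelon form.
R3 ← R3 + R1: [0, -5, 2, -5]
R4 ← R4 − R1: [0, 2, 1, 2]
R5 ← R5 + (2)·R1: [0, -3, 0, -3]
R3 ← R3 − (5/4)·R2: [0, 0, -1/2, 0]
R4 ← R4 + (1/2)·R2: [0, 0, 2, 0]
R5 ← R5 − (3/4)·R2: [0, 0, -3/2, 0]
R6 ← R6 − (1/2)·R2: [0, 0, -1, 0]
R4 ← R4 + (4)·R3: [0, 0, 0, 0]
R5 ← R5 − (3)·R3: [0, 0, 0, 0]
R6 ← R6 − (2)·R3: [0, 0, 0, 0]
3 nonzero rows, so rank(B) = 3.
B has 4 columns; by rank–nullity, nullity = 4 − 3 = 1.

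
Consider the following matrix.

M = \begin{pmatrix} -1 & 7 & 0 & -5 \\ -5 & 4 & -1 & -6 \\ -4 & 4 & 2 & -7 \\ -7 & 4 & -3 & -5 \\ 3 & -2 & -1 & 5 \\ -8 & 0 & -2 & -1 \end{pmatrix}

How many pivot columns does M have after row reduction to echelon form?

Row reduce to echelon form.
R2 ← R2 − (5)·R1: [0, -31, -1, 19]
R3 ← R3 − (4)·R1: [0, -24, 2, 13]
R4 ← R4 − (7)·R1: [0, -45, -3, 30]
R5 ← R5 + (3)·R1: [0, 19, -1, -10]
R6 ← R6 − (8)·R1: [0, -56, -2, 39]
R3 ← R3 − (24/31)·R2: [0, 0, 86/31, -53/31]
R4 ← R4 − (45/31)·R2: [0, 0, -48/31, 75/31]
R5 ← R5 + (19/31)·R2: [0, 0, -50/31, 51/31]
R6 ← R6 − (56/31)·R2: [0, 0, -6/31, 145/31]
R4 ← R4 + (24/43)·R3: [0, 0, 0, 63/43]
R5 ← R5 + (25/43)·R3: [0, 0, 0, 28/43]
R6 ← R6 + (3/43)·R3: [0, 0, 0, 196/43]
R5 ← R5 − (4/9)·R4: [0, 0, 0, 0]
R6 ← R6 − (28/9)·R4: [0, 0, 0, 0]
Echelon form has 4 nonzero rows, so rank(M) = 4.
Each nonzero row contributes one pivot column: 4 pivot columns.

4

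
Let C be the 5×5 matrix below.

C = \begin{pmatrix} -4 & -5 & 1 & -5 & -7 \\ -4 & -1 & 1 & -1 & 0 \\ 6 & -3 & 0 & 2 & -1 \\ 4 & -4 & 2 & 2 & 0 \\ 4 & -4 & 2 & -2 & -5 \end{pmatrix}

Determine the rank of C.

Row reduce to echelon form.
R2 ← R2 − R1: [0, 4, 0, 4, 7]
R3 ← R3 + (3/2)·R1: [0, -21/2, 3/2, -11/2, -23/2]
R4 ← R4 + R1: [0, -9, 3, -3, -7]
R5 ← R5 + R1: [0, -9, 3, -7, -12]
R3 ← R3 + (21/8)·R2: [0, 0, 3/2, 5, 55/8]
R4 ← R4 + (9/4)·R2: [0, 0, 3, 6, 35/4]
R5 ← R5 + (9/4)·R2: [0, 0, 3, 2, 15/4]
R4 ← R4 − (2)·R3: [0, 0, 0, -4, -5]
R5 ← R5 − (2)·R3: [0, 0, 0, -8, -10]
R5 ← R5 − (2)·R4: [0, 0, 0, 0, 0]
Echelon form has 4 nonzero rows, so rank(C) = 4.

4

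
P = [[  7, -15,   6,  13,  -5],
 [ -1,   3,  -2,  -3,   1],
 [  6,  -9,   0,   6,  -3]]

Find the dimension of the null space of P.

Row reduce to echelon form.
R2 ← R2 + (1/7)·R1: [0, 6/7, -8/7, -8/7, 2/7]
R3 ← R3 − (6/7)·R1: [0, 27/7, -36/7, -36/7, 9/7]
R3 ← R3 − (9/2)·R2: [0, 0, 0, 0, 0]
2 nonzero rows, so rank(P) = 2.
P has 5 columns; by rank–nullity, nullity = 5 − 2 = 3.

3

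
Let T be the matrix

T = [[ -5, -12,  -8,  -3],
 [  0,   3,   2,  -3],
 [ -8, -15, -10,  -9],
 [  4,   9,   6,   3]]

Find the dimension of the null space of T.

2

Row reduce to echelon form.
R3 ← R3 − (8/5)·R1: [0, 21/5, 14/5, -21/5]
R4 ← R4 + (4/5)·R1: [0, -3/5, -2/5, 3/5]
R3 ← R3 − (7/5)·R2: [0, 0, 0, 0]
R4 ← R4 + (1/5)·R2: [0, 0, 0, 0]
2 nonzero rows, so rank(T) = 2.
T has 4 columns; by rank–nullity, nullity = 4 − 2 = 2.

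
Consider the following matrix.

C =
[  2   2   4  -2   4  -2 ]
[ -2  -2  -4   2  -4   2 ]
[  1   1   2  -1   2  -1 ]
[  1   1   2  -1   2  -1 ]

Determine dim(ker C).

5

Row reduce to echelon form.
R2 ← R2 + R1: [0, 0, 0, 0, 0, 0]
R3 ← R3 − (1/2)·R1: [0, 0, 0, 0, 0, 0]
R4 ← R4 − (1/2)·R1: [0, 0, 0, 0, 0, 0]
1 nonzero row, so rank(C) = 1.
C has 6 columns; by rank–nullity, nullity = 6 − 1 = 5.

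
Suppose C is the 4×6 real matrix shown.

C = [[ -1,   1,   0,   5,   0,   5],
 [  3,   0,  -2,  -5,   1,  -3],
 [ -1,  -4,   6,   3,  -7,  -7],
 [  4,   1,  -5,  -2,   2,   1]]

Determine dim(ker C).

Row reduce to echelon form.
R2 ← R2 + (3)·R1: [0, 3, -2, 10, 1, 12]
R3 ← R3 − R1: [0, -5, 6, -2, -7, -12]
R4 ← R4 + (4)·R1: [0, 5, -5, 18, 2, 21]
R3 ← R3 + (5/3)·R2: [0, 0, 8/3, 44/3, -16/3, 8]
R4 ← R4 − (5/3)·R2: [0, 0, -5/3, 4/3, 1/3, 1]
R4 ← R4 + (5/8)·R3: [0, 0, 0, 21/2, -3, 6]
4 nonzero rows, so rank(C) = 4.
C has 6 columns; by rank–nullity, nullity = 6 − 4 = 2.

2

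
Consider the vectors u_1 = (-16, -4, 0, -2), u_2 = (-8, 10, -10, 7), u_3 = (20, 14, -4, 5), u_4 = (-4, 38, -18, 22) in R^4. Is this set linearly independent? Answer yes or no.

yes

Form the matrix with these vectors as rows and row reduce.
R2 ← R2 − (1/2)·R1: [0, 12, -10, 8]
R3 ← R3 + (5/4)·R1: [0, 9, -4, 5/2]
R4 ← R4 − (1/4)·R1: [0, 39, -18, 45/2]
R3 ← R3 − (3/4)·R2: [0, 0, 7/2, -7/2]
R4 ← R4 − (13/4)·R2: [0, 0, 29/2, -7/2]
R4 ← R4 − (29/7)·R3: [0, 0, 0, 11]
4 nonzero rows, so the 4 vectors span a space of dimension 4.
Since 4 = 4, the vectors are linearly independent.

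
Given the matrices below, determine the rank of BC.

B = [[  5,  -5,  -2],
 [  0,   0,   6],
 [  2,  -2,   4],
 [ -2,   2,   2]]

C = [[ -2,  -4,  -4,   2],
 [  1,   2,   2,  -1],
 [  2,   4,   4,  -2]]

First compute BC:
[[-19, -38, -38,  19],
 [ 12,  24,  24, -12],
 [  2,   4,   4,  -2],
 [ 10,  20,  20, -10]]
Now row reduce the product.
R2 ← R2 + (12/19)·R1: [0, 0, 0, 0]
R3 ← R3 + (2/19)·R1: [0, 0, 0, 0]
R4 ← R4 + (10/19)·R1: [0, 0, 0, 0]
1 nonzero row, so rank(BC) = 1.

1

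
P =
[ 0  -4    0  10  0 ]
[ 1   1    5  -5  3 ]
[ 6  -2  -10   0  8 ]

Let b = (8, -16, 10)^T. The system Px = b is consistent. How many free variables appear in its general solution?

Row reduce the augmented matrix [P | b].
Swap R1 ↔ R2
R3 ← R3 − (6)·R1: [0, -8, -40, 30, -10, 106]
R3 ← R3 − (2)·R2: [0, 0, -40, 10, -10, 90]
The echelon form has 3 nonzero rows, and every pivot lies in the first 5 columns, so rank(P) = rank([P|b]) = 3.
The system is consistent.
Free variables = (unknowns) − (rank) = 5 − 3 = 2.

2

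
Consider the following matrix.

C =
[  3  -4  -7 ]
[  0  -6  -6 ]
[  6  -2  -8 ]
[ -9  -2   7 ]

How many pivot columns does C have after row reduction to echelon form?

2

Row reduce to echelon form.
R3 ← R3 − (2)·R1: [0, 6, 6]
R4 ← R4 + (3)·R1: [0, -14, -14]
R3 ← R3 + R2: [0, 0, 0]
R4 ← R4 − (7/3)·R2: [0, 0, 0]
Echelon form has 2 nonzero rows, so rank(C) = 2.
Each nonzero row contributes one pivot column: 2 pivot columns.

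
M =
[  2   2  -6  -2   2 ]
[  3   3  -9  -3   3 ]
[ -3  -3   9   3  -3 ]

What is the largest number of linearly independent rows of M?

1

Row reduce to echelon form.
R2 ← R2 − (3/2)·R1: [0, 0, 0, 0, 0]
R3 ← R3 + (3/2)·R1: [0, 0, 0, 0, 0]
Echelon form has 1 nonzero row, so rank(M) = 1.
The rank gives the maximum number of linearly independent rows: 1.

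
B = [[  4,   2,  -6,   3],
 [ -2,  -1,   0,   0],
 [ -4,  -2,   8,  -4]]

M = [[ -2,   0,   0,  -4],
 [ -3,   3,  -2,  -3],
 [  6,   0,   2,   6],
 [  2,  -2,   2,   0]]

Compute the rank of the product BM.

2

First compute BM:
[[-44,   0, -10, -58],
 [  7,  -3,   2,  11],
 [ 54,   2,  12,  70]]
Now row reduce the product.
R2 ← R2 + (7/44)·R1: [0, -3, 9/22, 39/22]
R3 ← R3 + (27/22)·R1: [0, 2, -3/11, -13/11]
R3 ← R3 + (2/3)·R2: [0, 0, 0, 0]
2 nonzero rows, so rank(BM) = 2.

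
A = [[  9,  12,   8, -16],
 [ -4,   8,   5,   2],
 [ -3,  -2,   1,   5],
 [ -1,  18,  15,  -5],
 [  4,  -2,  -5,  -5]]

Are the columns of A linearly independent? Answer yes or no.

Row reduce A to echelon form.
R2 ← R2 + (4/9)·R1: [0, 40/3, 77/9, -46/9]
R3 ← R3 + (1/3)·R1: [0, 2, 11/3, -1/3]
R4 ← R4 + (1/9)·R1: [0, 58/3, 143/9, -61/9]
R5 ← R5 − (4/9)·R1: [0, -22/3, -77/9, 19/9]
R3 ← R3 − (3/20)·R2: [0, 0, 143/60, 13/30]
R4 ← R4 − (29/20)·R2: [0, 0, 209/60, 19/30]
R5 ← R5 + (11/20)·R2: [0, 0, -77/20, -7/10]
R4 ← R4 − (19/13)·R3: [0, 0, 0, 0]
R5 ← R5 + (21/13)·R3: [0, 0, 0, 0]
3 pivots among 4 columns.
Only 3 < 4 pivot columns, so the columns are linearly dependent.

no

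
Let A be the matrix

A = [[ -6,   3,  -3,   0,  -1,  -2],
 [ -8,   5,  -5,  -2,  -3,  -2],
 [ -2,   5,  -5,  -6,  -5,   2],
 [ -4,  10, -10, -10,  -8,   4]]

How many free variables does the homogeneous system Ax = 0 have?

Row reduce to echelon form.
R2 ← R2 − (4/3)·R1: [0, 1, -1, -2, -5/3, 2/3]
R3 ← R3 − (1/3)·R1: [0, 4, -4, -6, -14/3, 8/3]
R4 ← R4 − (2/3)·R1: [0, 8, -8, -10, -22/3, 16/3]
R3 ← R3 − (4)·R2: [0, 0, 0, 2, 2, 0]
R4 ← R4 − (8)·R2: [0, 0, 0, 6, 6, 0]
R4 ← R4 − (3)·R3: [0, 0, 0, 0, 0, 0]
3 nonzero rows, so rank(A) = 3.
A has 6 columns; by rank–nullity, nullity = 6 − 3 = 3.

3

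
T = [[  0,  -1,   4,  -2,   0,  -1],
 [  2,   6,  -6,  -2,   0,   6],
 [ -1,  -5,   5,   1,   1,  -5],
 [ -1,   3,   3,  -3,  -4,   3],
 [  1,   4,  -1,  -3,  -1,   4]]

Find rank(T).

Row reduce to echelon form.
Swap R1 ↔ R2
R3 ← R3 + (1/2)·R1: [0, -2, 2, 0, 1, -2]
R4 ← R4 + (1/2)·R1: [0, 6, 0, -4, -4, 6]
R5 ← R5 − (1/2)·R1: [0, 1, 2, -2, -1, 1]
R3 ← R3 − (2)·R2: [0, 0, -6, 4, 1, 0]
R4 ← R4 + (6)·R2: [0, 0, 24, -16, -4, 0]
R5 ← R5 + R2: [0, 0, 6, -4, -1, 0]
R4 ← R4 + (4)·R3: [0, 0, 0, 0, 0, 0]
R5 ← R5 + R3: [0, 0, 0, 0, 0, 0]
Echelon form has 3 nonzero rows, so rank(T) = 3.

3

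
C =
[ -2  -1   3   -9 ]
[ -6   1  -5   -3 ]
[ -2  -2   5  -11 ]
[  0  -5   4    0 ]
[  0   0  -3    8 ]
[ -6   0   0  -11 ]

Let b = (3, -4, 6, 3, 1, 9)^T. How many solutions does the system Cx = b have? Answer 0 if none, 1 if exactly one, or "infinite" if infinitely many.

0

Row reduce the augmented matrix [C | b].
R2 ← R2 − (3)·R1: [0, 4, -14, 24, -13]
R3 ← R3 − R1: [0, -1, 2, -2, 3]
R6 ← R6 − (3)·R1: [0, 3, -9, 16, 0]
R3 ← R3 + (1/4)·R2: [0, 0, -3/2, 4, -1/4]
R4 ← R4 + (5/4)·R2: [0, 0, -27/2, 30, -53/4]
R6 ← R6 − (3/4)·R2: [0, 0, 3/2, -2, 39/4]
R4 ← R4 − (9)·R3: [0, 0, 0, -6, -11]
R5 ← R5 − (2)·R3: [0, 0, 0, 0, 3/2]
R6 ← R6 + R3: [0, 0, 0, 2, 19/2]
R6 ← R6 + (1/3)·R4: [0, 0, 0, 0, 35/6]
R6 ← R6 − (35/9)·R5: [0, 0, 0, 0, 0]
The echelon form has 5 nonzero rows; the last pivot sits in the augmented column, so rank(C) = 4 but rank([C|b]) = 5.
Since the ranks differ, the system is inconsistent.
It has no solutions.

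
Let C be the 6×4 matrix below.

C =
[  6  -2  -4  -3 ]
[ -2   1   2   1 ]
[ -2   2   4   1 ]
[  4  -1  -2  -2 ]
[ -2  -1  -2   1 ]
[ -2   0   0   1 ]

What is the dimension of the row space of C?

2

Row reduce to echelon form.
R2 ← R2 + (1/3)·R1: [0, 1/3, 2/3, 0]
R3 ← R3 + (1/3)·R1: [0, 4/3, 8/3, 0]
R4 ← R4 − (2/3)·R1: [0, 1/3, 2/3, 0]
R5 ← R5 + (1/3)·R1: [0, -5/3, -10/3, 0]
R6 ← R6 + (1/3)·R1: [0, -2/3, -4/3, 0]
R3 ← R3 − (4)·R2: [0, 0, 0, 0]
R4 ← R4 − R2: [0, 0, 0, 0]
R5 ← R5 + (5)·R2: [0, 0, 0, 0]
R6 ← R6 + (2)·R2: [0, 0, 0, 0]
Echelon form has 2 nonzero rows, so rank(C) = 2.
The row space has dimension equal to the rank: 2.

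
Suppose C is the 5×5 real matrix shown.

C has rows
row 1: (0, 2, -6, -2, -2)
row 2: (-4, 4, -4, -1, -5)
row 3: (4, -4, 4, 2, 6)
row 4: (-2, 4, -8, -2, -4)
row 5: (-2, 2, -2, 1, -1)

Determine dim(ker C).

2

Row reduce to echelon form.
Swap R1 ↔ R2
R3 ← R3 + R1: [0, 0, 0, 1, 1]
R4 ← R4 − (1/2)·R1: [0, 2, -6, -3/2, -3/2]
R5 ← R5 − (1/2)·R1: [0, 0, 0, 3/2, 3/2]
R4 ← R4 − R2: [0, 0, 0, 1/2, 1/2]
R4 ← R4 − (1/2)·R3: [0, 0, 0, 0, 0]
R5 ← R5 − (3/2)·R3: [0, 0, 0, 0, 0]
3 nonzero rows, so rank(C) = 3.
C has 5 columns; by rank–nullity, nullity = 5 − 3 = 2.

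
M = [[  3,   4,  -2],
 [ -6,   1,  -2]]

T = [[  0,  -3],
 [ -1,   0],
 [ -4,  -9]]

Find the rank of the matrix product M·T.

First compute MT:
[[  4,   9],
 [  7,  36]]
Now row reduce the product.
R2 ← R2 − (7/4)·R1: [0, 81/4]
2 nonzero rows, so rank(MT) = 2.

2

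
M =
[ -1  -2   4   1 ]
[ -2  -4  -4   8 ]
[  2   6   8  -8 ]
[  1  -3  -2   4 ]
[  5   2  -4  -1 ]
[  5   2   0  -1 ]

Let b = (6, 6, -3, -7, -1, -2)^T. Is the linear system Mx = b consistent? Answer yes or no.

Row reduce the augmented matrix [M | b].
R2 ← R2 − (2)·R1: [0, 0, -12, 6, -6]
R3 ← R3 + (2)·R1: [0, 2, 16, -6, 9]
R4 ← R4 + R1: [0, -5, 2, 5, -1]
R5 ← R5 + (5)·R1: [0, -8, 16, 4, 29]
R6 ← R6 + (5)·R1: [0, -8, 20, 4, 28]
Swap R2 ↔ R3
R4 ← R4 + (5/2)·R2: [0, 0, 42, -10, 43/2]
R5 ← R5 + (4)·R2: [0, 0, 80, -20, 65]
R6 ← R6 + (4)·R2: [0, 0, 84, -20, 64]
R4 ← R4 + (7/2)·R3: [0, 0, 0, 11, 1/2]
R5 ← R5 + (20/3)·R3: [0, 0, 0, 20, 25]
R6 ← R6 + (7)·R3: [0, 0, 0, 22, 22]
R5 ← R5 − (20/11)·R4: [0, 0, 0, 0, 265/11]
R6 ← R6 − (2)·R4: [0, 0, 0, 0, 21]
R6 ← R6 − (231/265)·R5: [0, 0, 0, 0, 0]
The echelon form has 5 nonzero rows; the last pivot sits in the augmented column, so rank(M) = 4 but rank([M|b]) = 5.
Since the ranks differ, the system is inconsistent.

no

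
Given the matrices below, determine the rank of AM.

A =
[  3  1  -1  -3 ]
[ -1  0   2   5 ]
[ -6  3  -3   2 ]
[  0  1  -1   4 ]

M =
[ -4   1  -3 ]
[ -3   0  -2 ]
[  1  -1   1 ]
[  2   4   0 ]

First compute AM:
[[-22,  -8, -12],
 [ 16,  17,   5],
 [ 16,   5,   9],
 [  4,  17,  -3]]
Now row reduce the product.
R2 ← R2 + (8/11)·R1: [0, 123/11, -41/11]
R3 ← R3 + (8/11)·R1: [0, -9/11, 3/11]
R4 ← R4 + (2/11)·R1: [0, 171/11, -57/11]
R3 ← R3 + (3/41)·R2: [0, 0, 0]
R4 ← R4 − (57/41)·R2: [0, 0, 0]
2 nonzero rows, so rank(AM) = 2.

2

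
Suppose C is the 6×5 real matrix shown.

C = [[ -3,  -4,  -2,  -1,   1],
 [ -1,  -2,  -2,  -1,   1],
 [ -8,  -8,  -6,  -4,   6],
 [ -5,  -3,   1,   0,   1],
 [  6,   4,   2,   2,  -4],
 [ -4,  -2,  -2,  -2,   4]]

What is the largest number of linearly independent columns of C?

3

Row reduce to echelon form.
R2 ← R2 − (1/3)·R1: [0, -2/3, -4/3, -2/3, 2/3]
R3 ← R3 − (8/3)·R1: [0, 8/3, -2/3, -4/3, 10/3]
R4 ← R4 − (5/3)·R1: [0, 11/3, 13/3, 5/3, -2/3]
R5 ← R5 + (2)·R1: [0, -4, -2, 0, -2]
R6 ← R6 − (4/3)·R1: [0, 10/3, 2/3, -2/3, 8/3]
R3 ← R3 + (4)·R2: [0, 0, -6, -4, 6]
R4 ← R4 + (11/2)·R2: [0, 0, -3, -2, 3]
R5 ← R5 − (6)·R2: [0, 0, 6, 4, -6]
R6 ← R6 + (5)·R2: [0, 0, -6, -4, 6]
R4 ← R4 − (1/2)·R3: [0, 0, 0, 0, 0]
R5 ← R5 + R3: [0, 0, 0, 0, 0]
R6 ← R6 − R3: [0, 0, 0, 0, 0]
Echelon form has 3 nonzero rows, so rank(C) = 3.
The rank gives the maximum number of linearly independent columns: 3.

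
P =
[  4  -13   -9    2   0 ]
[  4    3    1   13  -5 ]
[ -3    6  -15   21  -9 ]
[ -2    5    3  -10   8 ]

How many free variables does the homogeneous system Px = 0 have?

Row reduce to echelon form.
R2 ← R2 − R1: [0, 16, 10, 11, -5]
R3 ← R3 + (3/4)·R1: [0, -15/4, -87/4, 45/2, -9]
R4 ← R4 + (1/2)·R1: [0, -3/2, -3/2, -9, 8]
R3 ← R3 + (15/64)·R2: [0, 0, -621/32, 1605/64, -651/64]
R4 ← R4 + (3/32)·R2: [0, 0, -9/16, -255/32, 241/32]
R4 ← R4 − (2/69)·R3: [0, 0, 0, -200/23, 180/23]
4 nonzero rows, so rank(P) = 4.
P has 5 columns; by rank–nullity, nullity = 5 − 4 = 1.

1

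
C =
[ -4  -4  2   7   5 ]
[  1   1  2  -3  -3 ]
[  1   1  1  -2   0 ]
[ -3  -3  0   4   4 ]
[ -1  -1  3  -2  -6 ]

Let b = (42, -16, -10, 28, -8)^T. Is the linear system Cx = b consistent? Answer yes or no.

yes

Row reduce the augmented matrix [C | b].
R2 ← R2 + (1/4)·R1: [0, 0, 5/2, -5/4, -7/4, -11/2]
R3 ← R3 + (1/4)·R1: [0, 0, 3/2, -1/4, 5/4, 1/2]
R4 ← R4 − (3/4)·R1: [0, 0, -3/2, -5/4, 1/4, -7/2]
R5 ← R5 − (1/4)·R1: [0, 0, 5/2, -15/4, -29/4, -37/2]
R3 ← R3 − (3/5)·R2: [0, 0, 0, 1/2, 23/10, 19/5]
R4 ← R4 + (3/5)·R2: [0, 0, 0, -2, -4/5, -34/5]
R5 ← R5 − R2: [0, 0, 0, -5/2, -11/2, -13]
R4 ← R4 + (4)·R3: [0, 0, 0, 0, 42/5, 42/5]
R5 ← R5 + (5)·R3: [0, 0, 0, 0, 6, 6]
R5 ← R5 − (5/7)·R4: [0, 0, 0, 0, 0, 0]
The echelon form has 4 nonzero rows, and every pivot lies in the first 5 columns, so rank(C) = rank([C|b]) = 4.
The system is consistent.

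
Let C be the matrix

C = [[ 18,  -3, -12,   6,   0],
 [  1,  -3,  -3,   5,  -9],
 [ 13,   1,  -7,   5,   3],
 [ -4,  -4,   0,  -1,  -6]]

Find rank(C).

Row reduce to echelon form.
R2 ← R2 − (1/18)·R1: [0, -17/6, -7/3, 14/3, -9]
R3 ← R3 − (13/18)·R1: [0, 19/6, 5/3, 2/3, 3]
R4 ← R4 + (2/9)·R1: [0, -14/3, -8/3, 1/3, -6]
R3 ← R3 + (19/17)·R2: [0, 0, -16/17, 100/17, -120/17]
R4 ← R4 − (28/17)·R2: [0, 0, 20/17, -125/17, 150/17]
R4 ← R4 + (5/4)·R3: [0, 0, 0, 0, 0]
Echelon form has 3 nonzero rows, so rank(C) = 3.

3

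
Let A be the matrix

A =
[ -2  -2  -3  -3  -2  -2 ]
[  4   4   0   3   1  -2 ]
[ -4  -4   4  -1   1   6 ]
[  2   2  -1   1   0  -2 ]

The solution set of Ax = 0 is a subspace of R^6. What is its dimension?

4

Row reduce to echelon form.
R2 ← R2 + (2)·R1: [0, 0, -6, -3, -3, -6]
R3 ← R3 − (2)·R1: [0, 0, 10, 5, 5, 10]
R4 ← R4 + R1: [0, 0, -4, -2, -2, -4]
R3 ← R3 + (5/3)·R2: [0, 0, 0, 0, 0, 0]
R4 ← R4 − (2/3)·R2: [0, 0, 0, 0, 0, 0]
2 nonzero rows, so rank(A) = 2.
A has 6 columns; by rank–nullity, nullity = 6 − 2 = 4.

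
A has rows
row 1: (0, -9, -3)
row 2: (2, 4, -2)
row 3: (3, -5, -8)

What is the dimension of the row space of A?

Row reduce to echelon form.
Swap R1 ↔ R2
R3 ← R3 − (3/2)·R1: [0, -11, -5]
R3 ← R3 − (11/9)·R2: [0, 0, -4/3]
Echelon form has 3 nonzero rows, so rank(A) = 3.
The row space has dimension equal to the rank: 3.

3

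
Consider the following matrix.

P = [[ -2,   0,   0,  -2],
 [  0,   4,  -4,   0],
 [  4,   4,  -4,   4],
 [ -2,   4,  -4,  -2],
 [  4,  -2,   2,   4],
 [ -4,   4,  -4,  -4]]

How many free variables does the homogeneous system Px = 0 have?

2

Row reduce to echelon form.
R3 ← R3 + (2)·R1: [0, 4, -4, 0]
R4 ← R4 − R1: [0, 4, -4, 0]
R5 ← R5 + (2)·R1: [0, -2, 2, 0]
R6 ← R6 − (2)·R1: [0, 4, -4, 0]
R3 ← R3 − R2: [0, 0, 0, 0]
R4 ← R4 − R2: [0, 0, 0, 0]
R5 ← R5 + (1/2)·R2: [0, 0, 0, 0]
R6 ← R6 − R2: [0, 0, 0, 0]
2 nonzero rows, so rank(P) = 2.
P has 4 columns; by rank–nullity, nullity = 4 − 2 = 2.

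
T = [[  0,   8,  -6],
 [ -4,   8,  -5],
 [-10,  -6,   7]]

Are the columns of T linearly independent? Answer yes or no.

Row reduce T to echelon form.
Swap R1 ↔ R2
R3 ← R3 − (5/2)·R1: [0, -26, 39/2]
R3 ← R3 + (13/4)·R2: [0, 0, 0]
2 pivots among 3 columns.
Only 2 < 3 pivot columns, so the columns are linearly dependent.

no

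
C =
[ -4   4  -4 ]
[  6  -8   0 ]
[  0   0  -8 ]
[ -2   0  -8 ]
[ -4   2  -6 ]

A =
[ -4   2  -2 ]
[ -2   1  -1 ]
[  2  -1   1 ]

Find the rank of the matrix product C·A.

First compute CA:
[[  0,   0,   0],
 [ -8,   4,  -4],
 [-16,   8,  -8],
 [ -8,   4,  -4],
 [  0,   0,   0]]
Now row reduce the product.
Swap R1 ↔ R2
R3 ← R3 − (2)·R1: [0, 0, 0]
R4 ← R4 − R1: [0, 0, 0]
1 nonzero row, so rank(CA) = 1.

1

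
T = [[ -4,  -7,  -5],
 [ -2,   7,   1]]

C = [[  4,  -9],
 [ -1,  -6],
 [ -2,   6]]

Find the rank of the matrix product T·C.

2

First compute TC:
[[  1,  48],
 [-17, -18]]
Now row reduce the product.
R2 ← R2 + (17)·R1: [0, 798]
2 nonzero rows, so rank(TC) = 2.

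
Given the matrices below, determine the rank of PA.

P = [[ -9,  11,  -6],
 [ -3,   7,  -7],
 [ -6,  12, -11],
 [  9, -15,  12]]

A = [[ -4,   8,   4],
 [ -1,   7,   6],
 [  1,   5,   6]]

2

First compute PA:
[[ 19, -25,  -6],
 [ -2, -10, -12],
 [  1, -19, -18],
 [ -9,  27,  18]]
Now row reduce the product.
R2 ← R2 + (2/19)·R1: [0, -240/19, -240/19]
R3 ← R3 − (1/19)·R1: [0, -336/19, -336/19]
R4 ← R4 + (9/19)·R1: [0, 288/19, 288/19]
R3 ← R3 − (7/5)·R2: [0, 0, 0]
R4 ← R4 + (6/5)·R2: [0, 0, 0]
2 nonzero rows, so rank(PA) = 2.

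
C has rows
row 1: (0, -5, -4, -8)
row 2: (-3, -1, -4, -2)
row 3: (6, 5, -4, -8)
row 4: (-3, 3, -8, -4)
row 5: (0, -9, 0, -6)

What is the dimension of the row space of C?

3

Row reduce to echelon form.
Swap R1 ↔ R2
R3 ← R3 + (2)·R1: [0, 3, -12, -12]
R4 ← R4 − R1: [0, 4, -4, -2]
R3 ← R3 + (3/5)·R2: [0, 0, -72/5, -84/5]
R4 ← R4 + (4/5)·R2: [0, 0, -36/5, -42/5]
R5 ← R5 − (9/5)·R2: [0, 0, 36/5, 42/5]
R4 ← R4 − (1/2)·R3: [0, 0, 0, 0]
R5 ← R5 + (1/2)·R3: [0, 0, 0, 0]
Echelon form has 3 nonzero rows, so rank(C) = 3.
The row space has dimension equal to the rank: 3.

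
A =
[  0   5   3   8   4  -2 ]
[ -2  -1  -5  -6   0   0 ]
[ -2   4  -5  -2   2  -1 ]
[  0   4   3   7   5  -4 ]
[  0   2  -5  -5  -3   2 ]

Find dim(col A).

4

Row reduce to echelon form.
Swap R1 ↔ R2
R3 ← R3 − R1: [0, 5, 0, 4, 2, -1]
R3 ← R3 − R2: [0, 0, -3, -4, -2, 1]
R4 ← R4 − (4/5)·R2: [0, 0, 3/5, 3/5, 9/5, -12/5]
R5 ← R5 − (2/5)·R2: [0, 0, -31/5, -41/5, -23/5, 14/5]
R4 ← R4 + (1/5)·R3: [0, 0, 0, -1/5, 7/5, -11/5]
R5 ← R5 − (31/15)·R3: [0, 0, 0, 1/15, -7/15, 11/15]
R5 ← R5 + (1/3)·R4: [0, 0, 0, 0, 0, 0]
Echelon form has 4 nonzero rows, so rank(A) = 4.
The column space has dimension equal to the rank: 4.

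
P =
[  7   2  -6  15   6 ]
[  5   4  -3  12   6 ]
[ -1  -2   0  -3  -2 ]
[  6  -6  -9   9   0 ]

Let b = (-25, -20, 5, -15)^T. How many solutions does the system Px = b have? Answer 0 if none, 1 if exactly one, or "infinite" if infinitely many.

Row reduce the augmented matrix [P | b].
R2 ← R2 − (5/7)·R1: [0, 18/7, 9/7, 9/7, 12/7, -15/7]
R3 ← R3 + (1/7)·R1: [0, -12/7, -6/7, -6/7, -8/7, 10/7]
R4 ← R4 − (6/7)·R1: [0, -54/7, -27/7, -27/7, -36/7, 45/7]
R3 ← R3 + (2/3)·R2: [0, 0, 0, 0, 0, 0]
R4 ← R4 + (3)·R2: [0, 0, 0, 0, 0, 0]
The echelon form has 2 nonzero rows, and every pivot lies in the first 5 columns, so rank(P) = rank([P|b]) = 2.
The system is consistent.
rank = 2 < 5 unknowns, so there are infinitely many solutions.

infinite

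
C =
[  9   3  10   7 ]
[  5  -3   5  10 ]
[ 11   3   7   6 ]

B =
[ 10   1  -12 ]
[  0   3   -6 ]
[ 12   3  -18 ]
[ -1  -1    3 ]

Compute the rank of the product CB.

First compute CB:
[[203,  41, -285],
 [100,   1, -102],
 [188,  35, -258]]
Now row reduce the product.
R2 ← R2 − (100/203)·R1: [0, -3897/203, 7794/203]
R3 ← R3 − (188/203)·R1: [0, -603/203, 1206/203]
R3 ← R3 − (67/433)·R2: [0, 0, 0]
2 nonzero rows, so rank(CB) = 2.

2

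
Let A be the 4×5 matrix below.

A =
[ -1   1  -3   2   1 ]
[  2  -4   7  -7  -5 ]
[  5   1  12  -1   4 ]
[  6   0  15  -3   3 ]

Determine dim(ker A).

3

Row reduce to echelon form.
R2 ← R2 + (2)·R1: [0, -2, 1, -3, -3]
R3 ← R3 + (5)·R1: [0, 6, -3, 9, 9]
R4 ← R4 + (6)·R1: [0, 6, -3, 9, 9]
R3 ← R3 + (3)·R2: [0, 0, 0, 0, 0]
R4 ← R4 + (3)·R2: [0, 0, 0, 0, 0]
2 nonzero rows, so rank(A) = 2.
A has 5 columns; by rank–nullity, nullity = 5 − 2 = 3.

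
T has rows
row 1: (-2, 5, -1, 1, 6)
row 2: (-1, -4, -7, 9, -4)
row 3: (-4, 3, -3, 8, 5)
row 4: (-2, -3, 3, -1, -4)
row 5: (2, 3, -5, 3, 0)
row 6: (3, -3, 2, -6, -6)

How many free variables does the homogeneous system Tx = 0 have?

Row reduce to echelon form.
R2 ← R2 − (1/2)·R1: [0, -13/2, -13/2, 17/2, -7]
R3 ← R3 − (2)·R1: [0, -7, -1, 6, -7]
R4 ← R4 − R1: [0, -8, 4, -2, -10]
R5 ← R5 + R1: [0, 8, -6, 4, 6]
R6 ← R6 + (3/2)·R1: [0, 9/2, 1/2, -9/2, 3]
R3 ← R3 − (14/13)·R2: [0, 0, 6, -41/13, 7/13]
R4 ← R4 − (16/13)·R2: [0, 0, 12, -162/13, -18/13]
R5 ← R5 + (16/13)·R2: [0, 0, -14, 188/13, -34/13]
R6 ← R6 + (9/13)·R2: [0, 0, -4, 18/13, -24/13]
R4 ← R4 − (2)·R3: [0, 0, 0, -80/13, -32/13]
R5 ← R5 + (7/3)·R3: [0, 0, 0, 277/39, -53/39]
R6 ← R6 + (2/3)·R3: [0, 0, 0, -28/39, -58/39]
R5 ← R5 + (277/240)·R4: [0, 0, 0, 0, -21/5]
R6 ← R6 − (7/60)·R4: [0, 0, 0, 0, -6/5]
R6 ← R6 − (2/7)·R5: [0, 0, 0, 0, 0]
5 nonzero rows, so rank(T) = 5.
T has 5 columns; by rank–nullity, nullity = 5 − 5 = 0.

0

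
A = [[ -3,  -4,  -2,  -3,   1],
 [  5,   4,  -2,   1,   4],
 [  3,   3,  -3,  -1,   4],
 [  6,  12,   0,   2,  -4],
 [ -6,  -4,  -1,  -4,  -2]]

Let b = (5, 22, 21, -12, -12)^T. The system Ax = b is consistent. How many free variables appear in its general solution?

0

Row reduce the augmented matrix [A | b].
R2 ← R2 + (5/3)·R1: [0, -8/3, -16/3, -4, 17/3, 91/3]
R3 ← R3 + R1: [0, -1, -5, -4, 5, 26]
R4 ← R4 + (2)·R1: [0, 4, -4, -4, -2, -2]
R5 ← R5 − (2)·R1: [0, 4, 3, 2, -4, -22]
R3 ← R3 − (3/8)·R2: [0, 0, -3, -5/2, 23/8, 117/8]
R4 ← R4 + (3/2)·R2: [0, 0, -12, -10, 13/2, 87/2]
R5 ← R5 + (3/2)·R2: [0, 0, -5, -4, 9/2, 47/2]
R4 ← R4 − (4)·R3: [0, 0, 0, 0, -5, -15]
R5 ← R5 − (5/3)·R3: [0, 0, 0, 1/6, -7/24, -7/8]
Swap R4 ↔ R5
The echelon form has 5 nonzero rows, and every pivot lies in the first 5 columns, so rank(A) = rank([A|b]) = 5.
The system is consistent.
Free variables = (unknowns) − (rank) = 5 − 5 = 0.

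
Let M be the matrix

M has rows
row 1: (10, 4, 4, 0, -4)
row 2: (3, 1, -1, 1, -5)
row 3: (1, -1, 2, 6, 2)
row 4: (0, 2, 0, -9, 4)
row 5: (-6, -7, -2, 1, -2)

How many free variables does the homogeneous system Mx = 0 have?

Row reduce to echelon form.
R2 ← R2 − (3/10)·R1: [0, -1/5, -11/5, 1, -19/5]
R3 ← R3 − (1/10)·R1: [0, -7/5, 8/5, 6, 12/5]
R5 ← R5 + (3/5)·R1: [0, -23/5, 2/5, 1, -22/5]
R3 ← R3 − (7)·R2: [0, 0, 17, -1, 29]
R4 ← R4 + (10)·R2: [0, 0, -22, 1, -34]
R5 ← R5 − (23)·R2: [0, 0, 51, -22, 83]
R4 ← R4 + (22/17)·R3: [0, 0, 0, -5/17, 60/17]
R5 ← R5 − (3)·R3: [0, 0, 0, -19, -4]
R5 ← R5 − (323/5)·R4: [0, 0, 0, 0, -232]
5 nonzero rows, so rank(M) = 5.
M has 5 columns; by rank–nullity, nullity = 5 − 5 = 0.

0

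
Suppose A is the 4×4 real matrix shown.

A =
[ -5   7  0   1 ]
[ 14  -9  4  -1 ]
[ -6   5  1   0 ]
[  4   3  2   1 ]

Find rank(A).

3

Row reduce to echelon form.
R2 ← R2 + (14/5)·R1: [0, 53/5, 4, 9/5]
R3 ← R3 − (6/5)·R1: [0, -17/5, 1, -6/5]
R4 ← R4 + (4/5)·R1: [0, 43/5, 2, 9/5]
R3 ← R3 + (17/53)·R2: [0, 0, 121/53, -33/53]
R4 ← R4 − (43/53)·R2: [0, 0, -66/53, 18/53]
R4 ← R4 + (6/11)·R3: [0, 0, 0, 0]
Echelon form has 3 nonzero rows, so rank(A) = 3.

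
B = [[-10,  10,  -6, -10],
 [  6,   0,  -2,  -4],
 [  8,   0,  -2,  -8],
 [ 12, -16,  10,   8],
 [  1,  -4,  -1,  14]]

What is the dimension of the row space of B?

Row reduce to echelon form.
R2 ← R2 + (3/5)·R1: [0, 6, -28/5, -10]
R3 ← R3 + (4/5)·R1: [0, 8, -34/5, -16]
R4 ← R4 + (6/5)·R1: [0, -4, 14/5, -4]
R5 ← R5 + (1/10)·R1: [0, -3, -8/5, 13]
R3 ← R3 − (4/3)·R2: [0, 0, 2/3, -8/3]
R4 ← R4 + (2/3)·R2: [0, 0, -14/15, -32/3]
R5 ← R5 + (1/2)·R2: [0, 0, -22/5, 8]
R4 ← R4 + (7/5)·R3: [0, 0, 0, -72/5]
R5 ← R5 + (33/5)·R3: [0, 0, 0, -48/5]
R5 ← R5 − (2/3)·R4: [0, 0, 0, 0]
Echelon form has 4 nonzero rows, so rank(B) = 4.
The row space has dimension equal to the rank: 4.

4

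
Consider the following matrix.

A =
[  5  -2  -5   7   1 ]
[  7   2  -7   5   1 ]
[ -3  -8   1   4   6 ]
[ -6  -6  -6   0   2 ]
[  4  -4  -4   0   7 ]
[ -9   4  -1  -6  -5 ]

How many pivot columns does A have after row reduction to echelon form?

5

Row reduce to echelon form.
R2 ← R2 − (7/5)·R1: [0, 24/5, 0, -24/5, -2/5]
R3 ← R3 + (3/5)·R1: [0, -46/5, -2, 41/5, 33/5]
R4 ← R4 + (6/5)·R1: [0, -42/5, -12, 42/5, 16/5]
R5 ← R5 − (4/5)·R1: [0, -12/5, 0, -28/5, 31/5]
R6 ← R6 + (9/5)·R1: [0, 2/5, -10, 33/5, -16/5]
R3 ← R3 + (23/12)·R2: [0, 0, -2, -1, 35/6]
R4 ← R4 + (7/4)·R2: [0, 0, -12, 0, 5/2]
R5 ← R5 + (1/2)·R2: [0, 0, 0, -8, 6]
R6 ← R6 − (1/12)·R2: [0, 0, -10, 7, -19/6]
R4 ← R4 − (6)·R3: [0, 0, 0, 6, -65/2]
R6 ← R6 − (5)·R3: [0, 0, 0, 12, -97/3]
R5 ← R5 + (4/3)·R4: [0, 0, 0, 0, -112/3]
R6 ← R6 − (2)·R4: [0, 0, 0, 0, 98/3]
R6 ← R6 + (7/8)·R5: [0, 0, 0, 0, 0]
Echelon form has 5 nonzero rows, so rank(A) = 5.
Each nonzero row contributes one pivot column: 5 pivot columns.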